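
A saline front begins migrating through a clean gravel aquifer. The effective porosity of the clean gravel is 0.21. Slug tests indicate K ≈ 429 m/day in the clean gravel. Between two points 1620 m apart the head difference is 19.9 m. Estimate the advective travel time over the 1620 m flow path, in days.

Hydraulic gradient i = Δh / L = 19.9 / 1620 = 0.01228.
Darcy flux q = K · i = 429.0 × 0.01228 = 5.270 m/day.
Seepage velocity v = q / n_e = 5.270 / 0.21 = 25.09 m/day.
Travel time t = L / v = 1620 / 25.09 = 64.56 days.

64.6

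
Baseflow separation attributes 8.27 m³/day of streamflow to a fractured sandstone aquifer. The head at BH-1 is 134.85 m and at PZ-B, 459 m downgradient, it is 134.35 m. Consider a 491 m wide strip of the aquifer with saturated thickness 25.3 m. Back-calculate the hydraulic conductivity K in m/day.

0.611

Cross-sectional area A = 491 × 25.3 = 12422 m².
Hydraulic gradient i = (134.85 − 134.35) / 459 = 0.5 / 459 = 0.001089.
From Q = K·A·i, K = Q / (A·i) = 8.27 / (12422 × 0.001089) = 0.6111 m/day.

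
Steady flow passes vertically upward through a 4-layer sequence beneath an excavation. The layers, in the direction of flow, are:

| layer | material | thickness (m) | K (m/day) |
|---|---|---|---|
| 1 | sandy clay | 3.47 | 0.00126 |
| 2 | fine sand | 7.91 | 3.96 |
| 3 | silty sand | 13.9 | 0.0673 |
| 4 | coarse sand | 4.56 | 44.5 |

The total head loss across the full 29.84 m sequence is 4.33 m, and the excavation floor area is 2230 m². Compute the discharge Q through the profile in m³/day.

Flow is perpendicular to layering, so the layers act in series and the equivalent K is the thickness-weighted harmonic mean.
Total thickness L = 3.47 + 7.91 + 13.9 + 4.56 = 29.84 m.
Σ(b_i/K_i) = 3.47/0.00126 + 7.91/3.96 + 13.9/0.0673 + 4.56/44.5 = 2963 d.
K_eq = L / Σ(b_i/K_i) = 29.84 / 2963 = 0.01007 m/day.
Q = K_eq · A · (Δh/L) = 0.01007 × 2230 × (4.33/29.84) = 3.259 m³/day.

3.26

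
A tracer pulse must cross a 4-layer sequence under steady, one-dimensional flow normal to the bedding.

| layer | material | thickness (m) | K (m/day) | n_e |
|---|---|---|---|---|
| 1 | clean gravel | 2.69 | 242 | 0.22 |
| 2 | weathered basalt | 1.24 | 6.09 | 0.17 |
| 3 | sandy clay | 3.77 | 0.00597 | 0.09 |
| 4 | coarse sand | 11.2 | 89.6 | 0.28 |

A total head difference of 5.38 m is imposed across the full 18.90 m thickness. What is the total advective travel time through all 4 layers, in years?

With flow normal to the layers, continuity requires the same specific discharge q through every layer.
Σ(b_i/K_i) = 2.69/242 + 1.24/6.09 + 3.77/0.00597 + 11.2/89.6 = 631.8 d.
q = Δh / Σ(b_i/K_i) = 5.38 / 631.8 = 0.008515 m/day.
In each layer the seepage velocity is v_i = q/n_i, so the layer transit time is t_i = b_i·n_i / q:
  layer 1 (clean gravel): t_1 = 2.69 × 0.22 / 0.008515 = 69.50 d
  layer 2 (weathered basalt): t_2 = 1.24 × 0.17 / 0.008515 = 24.76 d
  layer 3 (sandy clay): t_3 = 3.77 × 0.09 / 0.008515 = 39.85 d
  layer 4 (coarse sand): t_4 = 11.2 × 0.28 / 0.008515 = 368.3 d
Total t = Σ t_i = 502.4 days = 1.375 years.

1.38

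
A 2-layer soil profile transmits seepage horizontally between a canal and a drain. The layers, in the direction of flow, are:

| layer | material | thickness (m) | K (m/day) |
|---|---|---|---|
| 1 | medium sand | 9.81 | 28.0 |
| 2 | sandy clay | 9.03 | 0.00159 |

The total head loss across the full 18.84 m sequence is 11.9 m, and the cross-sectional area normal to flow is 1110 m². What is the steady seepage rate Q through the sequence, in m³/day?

2.33

Flow is perpendicular to layering, so the layers act in series and the equivalent K is the thickness-weighted harmonic mean.
Total thickness L = 9.81 + 9.03 = 18.84 m.
Σ(b_i/K_i) = 9.81/28.0 + 9.03/0.00159 = 5680 d.
K_eq = L / Σ(b_i/K_i) = 18.84 / 5680 = 0.003317 m/day.
Q = K_eq · A · (Δh/L) = 0.003317 × 1110 × (11.9/18.84) = 2.326 m³/day.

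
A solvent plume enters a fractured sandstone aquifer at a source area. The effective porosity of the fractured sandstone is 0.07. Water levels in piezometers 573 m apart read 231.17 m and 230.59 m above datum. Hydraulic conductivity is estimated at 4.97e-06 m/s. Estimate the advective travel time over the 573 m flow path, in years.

253

Convert K: 4.97e-06 m/s × 86400 = 0.4294 m/day.
Hydraulic gradient i = (231.17 − 230.59) / 573 = 0.58 / 573 = 0.001012.
Darcy flux q = K · i = 0.4294 × 0.001012 = 0.0004347 m/day.
Seepage velocity v = q / n_e = 0.0004347 / 0.07 = 0.006209 m/day.
Travel time t = L / v = 573 / 0.006209 = 92280 days = 252.6 years.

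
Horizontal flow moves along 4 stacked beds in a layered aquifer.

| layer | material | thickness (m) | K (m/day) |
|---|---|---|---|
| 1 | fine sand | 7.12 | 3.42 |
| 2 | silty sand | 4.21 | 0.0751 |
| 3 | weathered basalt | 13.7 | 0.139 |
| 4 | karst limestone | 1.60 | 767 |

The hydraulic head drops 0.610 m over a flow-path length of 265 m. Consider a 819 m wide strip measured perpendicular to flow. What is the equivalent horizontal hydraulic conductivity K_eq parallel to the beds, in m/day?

47.1

Flow is parallel to layering, so each bed carries its own Darcy discharge and the transmissivities add.
Σ(K_i·b_i) = 3.42×7.12 + 0.0751×4.21 + 0.139×13.7 + 767×1.60 = 1254 m²/day.
Total thickness b = 26.63 m, so K_eq = Σ(K_i·b_i)/b = 47.08 m/day.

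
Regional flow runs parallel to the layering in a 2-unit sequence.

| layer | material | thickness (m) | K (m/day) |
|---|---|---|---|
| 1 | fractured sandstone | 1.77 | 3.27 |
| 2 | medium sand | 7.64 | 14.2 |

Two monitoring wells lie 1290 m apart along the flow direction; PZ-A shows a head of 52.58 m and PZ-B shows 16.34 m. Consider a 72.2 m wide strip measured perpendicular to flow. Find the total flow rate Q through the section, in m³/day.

Flow is parallel to layering, so each bed carries its own Darcy discharge and the transmissivities add.
Σ(K_i·b_i) = 3.27×1.77 + 14.2×7.64 = 114.3 m²/day.
Hydraulic gradient i = (52.58 − 16.34) / 1290 = 36.24 / 1290 = 0.02809.
Q = Σ(K_i·b_i) · W · i = 114.3 × 72.2 × 0.02809 = 231.8 m³/day.

232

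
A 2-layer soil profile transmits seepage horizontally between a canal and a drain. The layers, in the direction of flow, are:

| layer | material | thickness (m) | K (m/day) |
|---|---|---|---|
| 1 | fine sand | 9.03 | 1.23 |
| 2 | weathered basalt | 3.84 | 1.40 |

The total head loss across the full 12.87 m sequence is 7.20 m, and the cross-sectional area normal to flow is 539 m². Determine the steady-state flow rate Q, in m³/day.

385

Flow is perpendicular to layering, so the layers act in series and the equivalent K is the thickness-weighted harmonic mean.
Total thickness L = 9.03 + 3.84 = 12.87 m.
Σ(b_i/K_i) = 9.03/1.23 + 3.84/1.40 = 10.08 d.
K_eq = L / Σ(b_i/K_i) = 12.87 / 10.08 = 1.276 m/day.
Q = K_eq · A · (Δh/L) = 1.276 × 539 × (7.20/12.87) = 384.8 m³/day.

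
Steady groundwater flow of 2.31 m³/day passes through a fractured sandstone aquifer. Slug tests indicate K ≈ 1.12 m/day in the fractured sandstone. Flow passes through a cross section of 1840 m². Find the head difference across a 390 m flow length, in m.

From Q = K·A·i, i = Q / (K·A) = 2.31 / (1.120 × 1840) = 0.001121.
Head loss Δh = i · L = 0.001121 × 390 = 0.4372 m.

0.437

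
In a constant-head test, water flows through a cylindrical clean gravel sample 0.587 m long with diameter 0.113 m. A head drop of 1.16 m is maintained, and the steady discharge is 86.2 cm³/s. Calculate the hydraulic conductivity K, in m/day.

376

Cross-sectional area A = π·(d/2)² = π × (0.113/2)² = 0.01003 m².
Convert discharge: 86.2 cm³/s = 8.620e-05 m³/s.
Darcy's law rearranged: K = Q·L / (A·Δh) = 8.620e-05 × 0.587 / (0.01003 × 1.16) = 0.004350 m/s = 375.8 m/day.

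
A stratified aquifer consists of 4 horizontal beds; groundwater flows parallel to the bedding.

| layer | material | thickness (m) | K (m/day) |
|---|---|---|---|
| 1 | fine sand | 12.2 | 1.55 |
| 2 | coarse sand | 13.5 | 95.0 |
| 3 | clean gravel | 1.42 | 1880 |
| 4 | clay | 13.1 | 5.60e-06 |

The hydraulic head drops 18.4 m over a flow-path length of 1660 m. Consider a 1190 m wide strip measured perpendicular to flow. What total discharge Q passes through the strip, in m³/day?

Flow is parallel to layering, so each bed carries its own Darcy discharge and the transmissivities add.
Σ(K_i·b_i) = 1.55×12.2 + 95.0×13.5 + 1880×1.42 + 5.60e-06×13.1 = 3971 m²/day.
Hydraulic gradient i = Δh / L = 18.4 / 1660 = 0.01108.
Q = Σ(K_i·b_i) · W · i = 3971 × 1190 × 0.01108 = 52379 m³/day.

52400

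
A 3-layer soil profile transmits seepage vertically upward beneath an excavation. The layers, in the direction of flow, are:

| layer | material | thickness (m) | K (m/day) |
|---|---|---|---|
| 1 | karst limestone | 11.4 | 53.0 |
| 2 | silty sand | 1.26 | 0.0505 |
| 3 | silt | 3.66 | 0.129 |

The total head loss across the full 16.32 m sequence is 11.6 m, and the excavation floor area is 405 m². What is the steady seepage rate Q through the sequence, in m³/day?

Flow is perpendicular to layering, so the layers act in series and the equivalent K is the thickness-weighted harmonic mean.
Total thickness L = 11.4 + 1.26 + 3.66 = 16.32 m.
Σ(b_i/K_i) = 11.4/53.0 + 1.26/0.0505 + 3.66/0.129 = 53.54 d.
K_eq = L / Σ(b_i/K_i) = 16.32 / 53.54 = 0.3048 m/day.
Q = K_eq · A · (Δh/L) = 0.3048 × 405 × (11.6/16.32) = 87.75 m³/day.

87.8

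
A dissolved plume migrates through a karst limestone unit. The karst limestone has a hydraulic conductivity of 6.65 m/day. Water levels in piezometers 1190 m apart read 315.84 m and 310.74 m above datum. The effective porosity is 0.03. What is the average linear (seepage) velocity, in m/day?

0.950

Hydraulic gradient i = (315.84 − 310.74) / 1190 = 5.1 / 1190 = 0.004286.
Darcy flux q = K · i = 6.650 × 0.004286 = 0.02850 m/day.
Seepage velocity v = q / n_e = 0.02850 / 0.03 = 0.9500 m/day.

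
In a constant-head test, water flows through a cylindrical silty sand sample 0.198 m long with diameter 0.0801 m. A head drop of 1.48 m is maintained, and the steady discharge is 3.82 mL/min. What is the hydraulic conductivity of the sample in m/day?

0.146

Cross-sectional area A = π·(d/2)² = π × (0.0801/2)² = 0.005039 m².
Convert discharge: 3.82 mL/min = 6.367e-08 m³/s.
Darcy's law rearranged: K = Q·L / (A·Δh) = 6.367e-08 × 0.198 / (0.005039 × 1.48) = 1.690e-06 m/s = 0.1460 m/day.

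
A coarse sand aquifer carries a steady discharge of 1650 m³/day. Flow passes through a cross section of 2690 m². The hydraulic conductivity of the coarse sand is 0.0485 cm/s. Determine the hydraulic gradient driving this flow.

0.0146

Convert K: 0.0485 cm/s × 864 = 41.90 m/day.
From Q = K·A·i, i = Q / (K·A) = 1650 / (41.90 × 2690) = 0.01464.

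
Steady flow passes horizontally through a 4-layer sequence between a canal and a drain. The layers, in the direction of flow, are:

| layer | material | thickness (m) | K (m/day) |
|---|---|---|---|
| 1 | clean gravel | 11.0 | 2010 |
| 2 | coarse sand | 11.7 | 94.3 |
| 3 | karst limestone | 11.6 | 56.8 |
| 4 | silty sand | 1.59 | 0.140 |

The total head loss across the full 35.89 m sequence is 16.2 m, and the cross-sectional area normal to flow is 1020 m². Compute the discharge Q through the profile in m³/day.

Flow is perpendicular to layering, so the layers act in series and the equivalent K is the thickness-weighted harmonic mean.
Total thickness L = 11.0 + 11.7 + 11.6 + 1.59 = 35.89 m.
Σ(b_i/K_i) = 11.0/2010 + 11.7/94.3 + 11.6/56.8 + 1.59/0.140 = 11.69 d.
K_eq = L / Σ(b_i/K_i) = 35.89 / 11.69 = 3.070 m/day.
Q = K_eq · A · (Δh/L) = 3.070 × 1020 × (16.2/35.89) = 1413 m³/day.

1410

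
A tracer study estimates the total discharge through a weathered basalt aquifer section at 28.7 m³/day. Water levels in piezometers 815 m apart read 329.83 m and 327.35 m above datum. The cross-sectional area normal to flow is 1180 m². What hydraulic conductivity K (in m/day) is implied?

Hydraulic gradient i = (329.83 − 327.35) / 815 = 2.48 / 815 = 0.003043.
From Q = K·A·i, K = Q / (A·i) = 28.7 / (1180 × 0.003043) = 7.993 m/day.

7.99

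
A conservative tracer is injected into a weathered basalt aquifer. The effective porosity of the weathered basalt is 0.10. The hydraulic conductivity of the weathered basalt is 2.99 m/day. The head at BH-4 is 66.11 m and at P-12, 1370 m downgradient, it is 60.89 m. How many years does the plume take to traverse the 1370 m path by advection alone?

32.9

Hydraulic gradient i = (66.11 − 60.89) / 1370 = 5.22 / 1370 = 0.003810.
Darcy flux q = K · i = 2.990 × 0.003810 = 0.01139 m/day.
Seepage velocity v = q / n_e = 0.01139 / 0.10 = 0.1139 m/day.
Travel time t = L / v = 1370 / 0.1139 = 12025 days = 32.92 years.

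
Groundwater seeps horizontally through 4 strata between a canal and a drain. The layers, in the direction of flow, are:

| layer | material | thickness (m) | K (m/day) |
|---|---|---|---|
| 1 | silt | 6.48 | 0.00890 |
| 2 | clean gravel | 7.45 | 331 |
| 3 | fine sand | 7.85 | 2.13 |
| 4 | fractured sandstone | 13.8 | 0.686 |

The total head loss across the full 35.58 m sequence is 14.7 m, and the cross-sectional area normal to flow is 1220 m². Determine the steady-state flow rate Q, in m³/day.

Flow is perpendicular to layering, so the layers act in series and the equivalent K is the thickness-weighted harmonic mean.
Total thickness L = 6.48 + 7.45 + 7.85 + 13.8 = 35.58 m.
Σ(b_i/K_i) = 6.48/0.00890 + 7.45/331 + 7.85/2.13 + 13.8/0.686 = 751.9 d.
K_eq = L / Σ(b_i/K_i) = 35.58 / 751.9 = 0.04732 m/day.
Q = K_eq · A · (Δh/L) = 0.04732 × 1220 × (14.7/35.58) = 23.85 m³/day.

23.9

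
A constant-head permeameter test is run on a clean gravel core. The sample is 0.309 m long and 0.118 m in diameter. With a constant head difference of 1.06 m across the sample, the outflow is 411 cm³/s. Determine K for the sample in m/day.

Cross-sectional area A = π·(d/2)² = π × (0.118/2)² = 0.01094 m².
Convert discharge: 411 cm³/s = 0.0004110 m³/s.
Darcy's law rearranged: K = Q·L / (A·Δh) = 0.0004110 × 0.309 / (0.01094 × 1.06) = 0.01096 m/s = 946.6 m/day.

947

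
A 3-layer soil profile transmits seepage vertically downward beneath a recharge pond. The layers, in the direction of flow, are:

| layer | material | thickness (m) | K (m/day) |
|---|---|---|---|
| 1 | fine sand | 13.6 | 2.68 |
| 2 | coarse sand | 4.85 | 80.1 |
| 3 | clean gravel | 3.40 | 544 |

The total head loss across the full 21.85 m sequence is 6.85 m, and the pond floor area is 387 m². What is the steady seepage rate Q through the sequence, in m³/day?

Flow is perpendicular to layering, so the layers act in series and the equivalent K is the thickness-weighted harmonic mean.
Total thickness L = 13.6 + 4.85 + 3.40 = 21.85 m.
Σ(b_i/K_i) = 13.6/2.68 + 4.85/80.1 + 3.40/544 = 5.141 d.
K_eq = L / Σ(b_i/K_i) = 21.85 / 5.141 = 4.250 m/day.
Q = K_eq · A · (Δh/L) = 4.250 × 387 × (6.85/21.85) = 515.6 m³/day.

516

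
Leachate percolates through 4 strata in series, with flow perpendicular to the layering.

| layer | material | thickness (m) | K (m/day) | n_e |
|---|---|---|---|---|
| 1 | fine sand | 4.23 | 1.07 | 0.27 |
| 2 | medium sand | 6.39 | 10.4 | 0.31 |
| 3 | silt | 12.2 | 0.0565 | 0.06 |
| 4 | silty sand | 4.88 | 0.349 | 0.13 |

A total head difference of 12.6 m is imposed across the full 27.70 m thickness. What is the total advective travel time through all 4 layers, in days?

83.5

With flow normal to the layers, continuity requires the same specific discharge q through every layer.
Σ(b_i/K_i) = 4.23/1.07 + 6.39/10.4 + 12.2/0.0565 + 4.88/0.349 = 234.5 d.
q = Δh / Σ(b_i/K_i) = 12.6 / 234.5 = 0.05374 m/day.
In each layer the seepage velocity is v_i = q/n_i, so the layer transit time is t_i = b_i·n_i / q:
  layer 1 (fine sand): t_1 = 4.23 × 0.27 / 0.05374 = 21.25 d
  layer 2 (medium sand): t_2 = 6.39 × 0.31 / 0.05374 = 36.86 d
  layer 3 (silt): t_3 = 12.2 × 0.06 / 0.05374 = 13.62 d
  layer 4 (silty sand): t_4 = 4.88 × 0.13 / 0.05374 = 11.81 d
Total t = Σ t_i = 83.55 days.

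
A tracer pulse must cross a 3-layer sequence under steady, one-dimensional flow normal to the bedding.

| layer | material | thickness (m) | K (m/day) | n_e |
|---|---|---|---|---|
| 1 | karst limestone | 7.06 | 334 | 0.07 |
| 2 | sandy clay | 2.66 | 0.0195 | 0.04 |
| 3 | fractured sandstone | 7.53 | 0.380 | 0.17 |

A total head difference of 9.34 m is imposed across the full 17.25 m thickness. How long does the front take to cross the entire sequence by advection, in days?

With flow normal to the layers, continuity requires the same specific discharge q through every layer.
Σ(b_i/K_i) = 7.06/334 + 2.66/0.0195 + 7.53/0.380 = 156.2 d.
q = Δh / Σ(b_i/K_i) = 9.34 / 156.2 = 0.05978 m/day.
In each layer the seepage velocity is v_i = q/n_i, so the layer transit time is t_i = b_i·n_i / q:
  layer 1 (karst limestone): t_1 = 7.06 × 0.07 / 0.05978 = 8.267 d
  layer 2 (sandy clay): t_2 = 2.66 × 0.04 / 0.05978 = 1.780 d
  layer 3 (fractured sandstone): t_3 = 7.53 × 0.17 / 0.05978 = 21.41 d
Total t = Σ t_i = 31.46 days.

31.5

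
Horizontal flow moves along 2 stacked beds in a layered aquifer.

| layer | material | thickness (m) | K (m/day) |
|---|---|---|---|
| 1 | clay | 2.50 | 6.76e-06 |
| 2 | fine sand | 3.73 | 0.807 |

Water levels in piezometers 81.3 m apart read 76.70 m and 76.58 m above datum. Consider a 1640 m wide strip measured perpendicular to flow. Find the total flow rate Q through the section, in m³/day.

Flow is parallel to layering, so each bed carries its own Darcy discharge and the transmissivities add.
Σ(K_i·b_i) = 6.76e-06×2.50 + 0.807×3.73 = 3.010 m²/day.
Hydraulic gradient i = (76.70 − 76.58) / 81.3 = 0.12 / 81.3 = 0.001476.
Q = Σ(K_i·b_i) · W · i = 3.010 × 1640 × 0.001476 = 7.287 m³/day.

7.29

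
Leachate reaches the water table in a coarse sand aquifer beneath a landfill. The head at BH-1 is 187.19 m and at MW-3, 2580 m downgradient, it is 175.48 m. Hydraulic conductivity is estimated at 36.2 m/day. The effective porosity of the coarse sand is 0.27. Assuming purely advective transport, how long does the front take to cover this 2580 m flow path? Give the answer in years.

11.6

Hydraulic gradient i = (187.19 − 175.48) / 2580 = 11.71 / 2580 = 0.004539.
Darcy flux q = K · i = 36.20 × 0.004539 = 0.1643 m/day.
Seepage velocity v = q / n_e = 0.1643 / 0.27 = 0.6085 m/day.
Travel time t = L / v = 2580 / 0.6085 = 4240 days = 11.61 years.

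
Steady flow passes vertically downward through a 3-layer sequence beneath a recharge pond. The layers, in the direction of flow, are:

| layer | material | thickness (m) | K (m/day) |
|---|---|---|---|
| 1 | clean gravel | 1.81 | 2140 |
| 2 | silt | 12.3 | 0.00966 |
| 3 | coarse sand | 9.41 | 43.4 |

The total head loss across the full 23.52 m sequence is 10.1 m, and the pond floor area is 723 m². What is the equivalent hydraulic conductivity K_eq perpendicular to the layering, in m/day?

Flow is perpendicular to layering, so the layers act in series and the equivalent K is the thickness-weighted harmonic mean.
Total thickness L = 1.81 + 12.3 + 9.41 = 23.52 m.
Σ(b_i/K_i) = 1.81/2140 + 12.3/0.00966 + 9.41/43.4 = 1274 d.
K_eq = L / Σ(b_i/K_i) = 23.52 / 1274 = 0.01847 m/day.

0.0185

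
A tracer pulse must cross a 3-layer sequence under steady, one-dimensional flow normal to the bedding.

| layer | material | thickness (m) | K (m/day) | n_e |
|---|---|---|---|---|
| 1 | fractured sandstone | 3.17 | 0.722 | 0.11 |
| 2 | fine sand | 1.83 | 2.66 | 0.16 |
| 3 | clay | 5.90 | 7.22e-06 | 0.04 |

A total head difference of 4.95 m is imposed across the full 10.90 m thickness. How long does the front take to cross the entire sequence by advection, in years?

With flow normal to the layers, continuity requires the same specific discharge q through every layer.
Σ(b_i/K_i) = 3.17/0.722 + 1.83/2.66 + 5.90/7.22e-06 = 8.172e+05 d.
q = Δh / Σ(b_i/K_i) = 4.95 / 8.172e+05 = 6.057e-06 m/day.
In each layer the seepage velocity is v_i = q/n_i, so the layer transit time is t_i = b_i·n_i / q:
  layer 1 (fractured sandstone): t_1 = 3.17 × 0.11 / 6.057e-06 = 57566 d
  layer 2 (fine sand): t_2 = 1.83 × 0.16 / 6.057e-06 = 48337 d
  layer 3 (clay): t_3 = 5.90 × 0.04 / 6.057e-06 = 38960 d
Total t = Σ t_i = 1.449e+05 days = 396.6 years.

397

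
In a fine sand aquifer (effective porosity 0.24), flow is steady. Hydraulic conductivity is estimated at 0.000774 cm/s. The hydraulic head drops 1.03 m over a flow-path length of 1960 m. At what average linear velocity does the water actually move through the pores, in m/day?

0.00146

Convert K: 0.000774 cm/s × 864 = 0.6687 m/day.
Hydraulic gradient i = Δh / L = 1.03 / 1960 = 0.0005255.
Darcy flux q = K · i = 0.6687 × 0.0005255 = 0.0003514 m/day.
Seepage velocity v = q / n_e = 0.0003514 / 0.24 = 0.001464 m/day.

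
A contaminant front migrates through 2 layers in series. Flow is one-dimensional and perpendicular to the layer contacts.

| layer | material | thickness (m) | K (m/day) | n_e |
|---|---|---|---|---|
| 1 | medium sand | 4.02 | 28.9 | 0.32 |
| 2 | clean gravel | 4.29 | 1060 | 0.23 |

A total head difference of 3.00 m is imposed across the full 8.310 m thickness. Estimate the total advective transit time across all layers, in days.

0.108

With flow normal to the layers, continuity requires the same specific discharge q through every layer.
Σ(b_i/K_i) = 4.02/28.9 + 4.29/1060 = 0.1431 d.
q = Δh / Σ(b_i/K_i) = 3.00 / 0.1431 = 20.96 m/day.
In each layer the seepage velocity is v_i = q/n_i, so the layer transit time is t_i = b_i·n_i / q:
  layer 1 (medium sand): t_1 = 4.02 × 0.32 / 20.96 = 0.06138 d
  layer 2 (clean gravel): t_2 = 4.29 × 0.23 / 20.96 = 0.04708 d
Total t = Σ t_i = 0.1085 days.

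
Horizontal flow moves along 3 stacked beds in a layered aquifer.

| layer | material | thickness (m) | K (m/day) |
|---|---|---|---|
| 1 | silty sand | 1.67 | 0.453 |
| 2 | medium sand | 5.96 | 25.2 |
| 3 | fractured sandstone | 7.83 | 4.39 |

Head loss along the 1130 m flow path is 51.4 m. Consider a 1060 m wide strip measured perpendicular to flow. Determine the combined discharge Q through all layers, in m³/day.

8940

Flow is parallel to layering, so each bed carries its own Darcy discharge and the transmissivities add.
Σ(K_i·b_i) = 0.453×1.67 + 25.2×5.96 + 4.39×7.83 = 185.3 m²/day.
Hydraulic gradient i = Δh / L = 51.4 / 1130 = 0.04549.
Q = Σ(K_i·b_i) · W · i = 185.3 × 1060 × 0.04549 = 8935 m³/day.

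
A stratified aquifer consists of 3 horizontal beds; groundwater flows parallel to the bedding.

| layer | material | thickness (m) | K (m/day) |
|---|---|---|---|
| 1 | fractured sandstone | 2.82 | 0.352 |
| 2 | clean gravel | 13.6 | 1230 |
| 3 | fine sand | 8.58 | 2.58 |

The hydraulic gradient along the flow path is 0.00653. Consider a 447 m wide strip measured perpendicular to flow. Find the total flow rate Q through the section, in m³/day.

Flow is parallel to layering, so each bed carries its own Darcy discharge and the transmissivities add.
Σ(K_i·b_i) = 0.352×2.82 + 1230×13.6 + 2.58×8.58 = 16751 m²/day.
Hydraulic gradient i = 0.00653.
Q = Σ(K_i·b_i) · W · i = 16751 × 447 × 0.006530 = 48895 m³/day.

48900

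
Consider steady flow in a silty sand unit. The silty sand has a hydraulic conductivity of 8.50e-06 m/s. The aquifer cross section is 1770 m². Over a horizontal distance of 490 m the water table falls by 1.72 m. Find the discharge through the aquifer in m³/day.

4.56

Convert K: 8.50e-06 m/s × 86400 = 0.7344 m/day.
Hydraulic gradient i = Δh / L = 1.72 / 490 = 0.003510.
Darcy's law: Q = K · A · i = 0.7344 × 1770 × 0.003510 = 4.563 m³/day.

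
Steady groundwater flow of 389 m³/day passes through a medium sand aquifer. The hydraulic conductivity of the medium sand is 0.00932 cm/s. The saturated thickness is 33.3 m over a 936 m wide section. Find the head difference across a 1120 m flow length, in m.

1.74

Convert K: 0.00932 cm/s × 864 = 8.052 m/day.
Cross-sectional area A = 936 × 33.3 = 31169 m².
From Q = K·A·i, i = Q / (K·A) = 389 / (8.052 × 31169) = 0.001550.
Head loss Δh = i · L = 0.001550 × 1120 = 1.736 m.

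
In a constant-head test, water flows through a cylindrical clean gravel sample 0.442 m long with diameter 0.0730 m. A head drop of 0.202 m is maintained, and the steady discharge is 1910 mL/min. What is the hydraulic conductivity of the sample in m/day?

Cross-sectional area A = π·(d/2)² = π × (0.0730/2)² = 0.004185 m².
Convert discharge: 1910 mL/min = 3.183e-05 m³/s.
Darcy's law rearranged: K = Q·L / (A·Δh) = 3.183e-05 × 0.442 / (0.004185 × 0.202) = 0.01664 m/s = 1438 m/day.

1440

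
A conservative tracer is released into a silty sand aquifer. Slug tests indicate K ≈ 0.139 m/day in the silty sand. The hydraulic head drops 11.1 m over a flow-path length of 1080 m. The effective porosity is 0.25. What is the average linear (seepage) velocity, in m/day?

0.00571

Hydraulic gradient i = Δh / L = 11.1 / 1080 = 0.01028.
Darcy flux q = K · i = 0.1390 × 0.01028 = 0.001429 m/day.
Seepage velocity v = q / n_e = 0.001429 / 0.25 = 0.005714 m/day.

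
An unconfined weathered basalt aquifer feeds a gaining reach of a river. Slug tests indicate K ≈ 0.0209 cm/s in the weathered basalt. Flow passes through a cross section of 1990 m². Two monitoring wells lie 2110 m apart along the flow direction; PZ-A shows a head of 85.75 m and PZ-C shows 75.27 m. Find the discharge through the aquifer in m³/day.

178

Convert K: 0.0209 cm/s × 864 = 18.06 m/day.
Hydraulic gradient i = (85.75 − 75.27) / 2110 = 10.48 / 2110 = 0.004967.
Darcy's law: Q = K · A · i = 18.06 × 1990 × 0.004967 = 178.5 m³/day.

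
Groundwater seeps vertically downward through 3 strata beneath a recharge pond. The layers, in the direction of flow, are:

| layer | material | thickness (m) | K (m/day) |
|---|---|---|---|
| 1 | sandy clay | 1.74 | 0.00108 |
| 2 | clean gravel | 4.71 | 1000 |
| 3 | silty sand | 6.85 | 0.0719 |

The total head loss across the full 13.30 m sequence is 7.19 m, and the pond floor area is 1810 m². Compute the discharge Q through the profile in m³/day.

Flow is perpendicular to layering, so the layers act in series and the equivalent K is the thickness-weighted harmonic mean.
Total thickness L = 1.74 + 4.71 + 6.85 = 13.30 m.
Σ(b_i/K_i) = 1.74/0.00108 + 4.71/1000 + 6.85/0.0719 = 1706 d.
K_eq = L / Σ(b_i/K_i) = 13.30 / 1706 = 0.007794 m/day.
Q = K_eq · A · (Δh/L) = 0.007794 × 1810 × (7.19/13.30) = 7.627 m³/day.

7.63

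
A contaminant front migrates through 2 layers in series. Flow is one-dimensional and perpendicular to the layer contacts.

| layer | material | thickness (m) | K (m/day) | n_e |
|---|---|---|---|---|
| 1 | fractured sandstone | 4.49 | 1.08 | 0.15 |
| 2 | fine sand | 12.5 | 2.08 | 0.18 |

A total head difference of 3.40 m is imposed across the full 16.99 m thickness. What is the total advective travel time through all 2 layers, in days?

With flow normal to the layers, continuity requires the same specific discharge q through every layer.
Σ(b_i/K_i) = 4.49/1.08 + 12.5/2.08 = 10.17 d.
q = Δh / Σ(b_i/K_i) = 3.40 / 10.17 = 0.3344 m/day.
In each layer the seepage velocity is v_i = q/n_i, so the layer transit time is t_i = b_i·n_i / q:
  layer 1 (fractured sandstone): t_1 = 4.49 × 0.15 / 0.3344 = 2.014 d
  layer 2 (fine sand): t_2 = 12.5 × 0.18 / 0.3344 = 6.728 d
Total t = Σ t_i = 8.742 days.

8.74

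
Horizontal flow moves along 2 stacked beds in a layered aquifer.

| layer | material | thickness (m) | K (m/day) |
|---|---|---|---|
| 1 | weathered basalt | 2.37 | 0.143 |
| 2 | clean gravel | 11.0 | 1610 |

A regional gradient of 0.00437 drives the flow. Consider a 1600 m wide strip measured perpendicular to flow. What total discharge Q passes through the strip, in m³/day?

Flow is parallel to layering, so each bed carries its own Darcy discharge and the transmissivities add.
Σ(K_i·b_i) = 0.143×2.37 + 1610×11.0 = 17710 m²/day.
Hydraulic gradient i = 0.00437.
Q = Σ(K_i·b_i) · W · i = 17710 × 1600 × 0.004370 = 1.238e+05 m³/day.

124000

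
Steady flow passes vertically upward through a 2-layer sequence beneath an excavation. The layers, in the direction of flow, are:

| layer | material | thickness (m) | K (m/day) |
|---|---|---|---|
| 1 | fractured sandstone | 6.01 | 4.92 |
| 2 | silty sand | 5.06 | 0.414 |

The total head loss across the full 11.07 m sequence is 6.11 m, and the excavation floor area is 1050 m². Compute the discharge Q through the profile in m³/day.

477

Flow is perpendicular to layering, so the layers act in series and the equivalent K is the thickness-weighted harmonic mean.
Total thickness L = 6.01 + 5.06 = 11.07 m.
Σ(b_i/K_i) = 6.01/4.92 + 5.06/0.414 = 13.44 d.
K_eq = L / Σ(b_i/K_i) = 11.07 / 13.44 = 0.8234 m/day.
Q = K_eq · A · (Δh/L) = 0.8234 × 1050 × (6.11/11.07) = 477.2 m³/day.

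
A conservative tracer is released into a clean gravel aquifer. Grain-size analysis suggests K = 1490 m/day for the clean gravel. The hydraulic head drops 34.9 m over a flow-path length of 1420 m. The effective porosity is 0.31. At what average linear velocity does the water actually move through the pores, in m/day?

118

Hydraulic gradient i = Δh / L = 34.9 / 1420 = 0.02458.
Darcy flux q = K · i = 1490 × 0.02458 = 36.62 m/day.
Seepage velocity v = q / n_e = 36.62 / 0.31 = 118.1 m/day.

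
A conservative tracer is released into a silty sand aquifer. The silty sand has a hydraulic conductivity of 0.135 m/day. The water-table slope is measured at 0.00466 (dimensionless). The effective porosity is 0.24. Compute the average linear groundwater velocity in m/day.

Hydraulic gradient i = 0.00466.
Darcy flux q = K · i = 0.1350 × 0.004660 = 0.0006291 m/day.
Seepage velocity v = q / n_e = 0.0006291 / 0.24 = 0.002621 m/day.

0.00262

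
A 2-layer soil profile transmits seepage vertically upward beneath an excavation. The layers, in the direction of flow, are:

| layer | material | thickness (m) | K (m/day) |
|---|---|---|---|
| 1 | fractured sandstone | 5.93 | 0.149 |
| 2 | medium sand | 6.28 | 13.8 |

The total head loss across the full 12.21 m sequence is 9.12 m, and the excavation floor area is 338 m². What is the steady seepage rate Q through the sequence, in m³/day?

Flow is perpendicular to layering, so the layers act in series and the equivalent K is the thickness-weighted harmonic mean.
Total thickness L = 5.93 + 6.28 = 12.21 m.
Σ(b_i/K_i) = 5.93/0.149 + 6.28/13.8 = 40.25 d.
K_eq = L / Σ(b_i/K_i) = 12.21 / 40.25 = 0.3033 m/day.
Q = K_eq · A · (Δh/L) = 0.3033 × 338 × (9.12/12.21) = 76.58 m³/day.

76.6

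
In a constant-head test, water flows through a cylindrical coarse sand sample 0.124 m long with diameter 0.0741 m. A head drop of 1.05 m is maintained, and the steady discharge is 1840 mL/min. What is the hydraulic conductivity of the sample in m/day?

72.6

Cross-sectional area A = π·(d/2)² = π × (0.0741/2)² = 0.004312 m².
Convert discharge: 1840 mL/min = 3.067e-05 m³/s.
Darcy's law rearranged: K = Q·L / (A·Δh) = 3.067e-05 × 0.124 / (0.004312 × 1.05) = 0.0008398 m/s = 72.56 m/day.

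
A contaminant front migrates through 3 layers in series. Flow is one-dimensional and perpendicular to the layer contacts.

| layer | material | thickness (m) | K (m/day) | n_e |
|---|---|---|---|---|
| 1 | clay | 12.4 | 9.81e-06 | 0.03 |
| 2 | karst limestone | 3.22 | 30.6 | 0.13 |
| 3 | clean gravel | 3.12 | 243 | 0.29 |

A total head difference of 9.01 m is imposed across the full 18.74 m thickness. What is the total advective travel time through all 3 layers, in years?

With flow normal to the layers, continuity requires the same specific discharge q through every layer.
Σ(b_i/K_i) = 12.4/9.81e-06 + 3.22/30.6 + 3.12/243 = 1.264e+06 d.
q = Δh / Σ(b_i/K_i) = 9.01 / 1.264e+06 = 7.128e-06 m/day.
In each layer the seepage velocity is v_i = q/n_i, so the layer transit time is t_i = b_i·n_i / q:
  layer 1 (clay): t_1 = 12.4 × 0.03 / 7.128e-06 = 52188 d
  layer 2 (karst limestone): t_2 = 3.22 × 0.13 / 7.128e-06 = 58726 d
  layer 3 (clean gravel): t_3 = 3.12 × 0.29 / 7.128e-06 = 1.269e+05 d
Total t = Σ t_i = 2.378e+05 days = 651.2 years.

651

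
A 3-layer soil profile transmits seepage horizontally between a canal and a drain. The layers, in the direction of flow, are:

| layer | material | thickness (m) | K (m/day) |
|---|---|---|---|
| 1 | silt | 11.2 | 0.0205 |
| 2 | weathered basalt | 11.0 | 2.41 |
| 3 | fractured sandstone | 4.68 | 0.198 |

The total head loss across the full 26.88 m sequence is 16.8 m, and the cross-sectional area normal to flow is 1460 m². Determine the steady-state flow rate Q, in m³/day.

Flow is perpendicular to layering, so the layers act in series and the equivalent K is the thickness-weighted harmonic mean.
Total thickness L = 11.2 + 11.0 + 4.68 = 26.88 m.
Σ(b_i/K_i) = 11.2/0.0205 + 11.0/2.41 + 4.68/0.198 = 574.5 d.
K_eq = L / Σ(b_i/K_i) = 26.88 / 574.5 = 0.04679 m/day.
Q = K_eq · A · (Δh/L) = 0.04679 × 1460 × (16.8/26.88) = 42.69 m³/day.

42.7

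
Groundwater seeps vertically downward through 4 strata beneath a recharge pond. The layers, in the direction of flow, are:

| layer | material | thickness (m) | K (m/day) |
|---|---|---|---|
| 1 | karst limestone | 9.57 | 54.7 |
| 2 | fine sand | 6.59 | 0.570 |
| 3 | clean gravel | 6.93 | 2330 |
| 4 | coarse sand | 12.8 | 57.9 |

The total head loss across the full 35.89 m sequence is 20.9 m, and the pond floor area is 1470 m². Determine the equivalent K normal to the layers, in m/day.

3.00

Flow is perpendicular to layering, so the layers act in series and the equivalent K is the thickness-weighted harmonic mean.
Total thickness L = 9.57 + 6.59 + 6.93 + 12.8 = 35.89 m.
Σ(b_i/K_i) = 9.57/54.7 + 6.59/0.570 + 6.93/2330 + 12.8/57.9 = 11.96 d.
K_eq = L / Σ(b_i/K_i) = 35.89 / 11.96 = 3.001 m/day.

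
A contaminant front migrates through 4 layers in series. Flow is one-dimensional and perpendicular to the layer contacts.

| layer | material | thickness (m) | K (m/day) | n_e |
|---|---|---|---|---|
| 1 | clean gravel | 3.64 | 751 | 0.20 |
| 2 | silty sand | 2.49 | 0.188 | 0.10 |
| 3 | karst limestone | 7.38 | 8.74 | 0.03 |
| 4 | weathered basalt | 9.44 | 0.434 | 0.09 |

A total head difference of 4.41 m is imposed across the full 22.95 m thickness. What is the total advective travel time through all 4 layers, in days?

16.6

With flow normal to the layers, continuity requires the same specific discharge q through every layer.
Σ(b_i/K_i) = 3.64/751 + 2.49/0.188 + 7.38/8.74 + 9.44/0.434 = 35.85 d.
q = Δh / Σ(b_i/K_i) = 4.41 / 35.85 = 0.1230 m/day.
In each layer the seepage velocity is v_i = q/n_i, so the layer transit time is t_i = b_i·n_i / q:
  layer 1 (clean gravel): t_1 = 3.64 × 0.20 / 0.1230 = 5.917 d
  layer 2 (silty sand): t_2 = 2.49 × 0.10 / 0.1230 = 2.024 d
  layer 3 (karst limestone): t_3 = 7.38 × 0.03 / 0.1230 = 1.800 d
  layer 4 (weathered basalt): t_4 = 9.44 × 0.09 / 0.1230 = 6.906 d
Total t = Σ t_i = 16.65 days.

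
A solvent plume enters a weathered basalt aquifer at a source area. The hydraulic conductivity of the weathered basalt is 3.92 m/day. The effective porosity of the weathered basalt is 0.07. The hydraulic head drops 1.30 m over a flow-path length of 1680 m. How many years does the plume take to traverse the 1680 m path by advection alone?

106

Hydraulic gradient i = Δh / L = 1.30 / 1680 = 0.0007738.
Darcy flux q = K · i = 3.920 × 0.0007738 = 0.003033 m/day.
Seepage velocity v = q / n_e = 0.003033 / 0.07 = 0.04333 m/day.
Travel time t = L / v = 1680 / 0.04333 = 38769 days = 106.1 years.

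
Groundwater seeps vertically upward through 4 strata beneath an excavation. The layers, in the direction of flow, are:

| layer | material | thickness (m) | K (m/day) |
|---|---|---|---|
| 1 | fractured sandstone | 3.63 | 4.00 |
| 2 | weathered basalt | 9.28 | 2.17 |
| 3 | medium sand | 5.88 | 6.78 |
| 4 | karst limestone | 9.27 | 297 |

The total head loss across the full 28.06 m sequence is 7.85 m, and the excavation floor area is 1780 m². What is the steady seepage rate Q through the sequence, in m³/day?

Flow is perpendicular to layering, so the layers act in series and the equivalent K is the thickness-weighted harmonic mean.
Total thickness L = 3.63 + 9.28 + 5.88 + 9.27 = 28.06 m.
Σ(b_i/K_i) = 3.63/4.00 + 9.28/2.17 + 5.88/6.78 + 9.27/297 = 6.082 d.
K_eq = L / Σ(b_i/K_i) = 28.06 / 6.082 = 4.613 m/day.
Q = K_eq · A · (Δh/L) = 4.613 × 1780 × (7.85/28.06) = 2297 m³/day.

2300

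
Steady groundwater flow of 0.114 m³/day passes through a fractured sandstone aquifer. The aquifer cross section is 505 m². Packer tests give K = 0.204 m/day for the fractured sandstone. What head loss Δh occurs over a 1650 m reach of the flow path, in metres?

1.83

From Q = K·A·i, i = Q / (K·A) = 0.114 / (0.2040 × 505.0) = 0.001107.
Head loss Δh = i · L = 0.001107 × 1650 = 1.826 m.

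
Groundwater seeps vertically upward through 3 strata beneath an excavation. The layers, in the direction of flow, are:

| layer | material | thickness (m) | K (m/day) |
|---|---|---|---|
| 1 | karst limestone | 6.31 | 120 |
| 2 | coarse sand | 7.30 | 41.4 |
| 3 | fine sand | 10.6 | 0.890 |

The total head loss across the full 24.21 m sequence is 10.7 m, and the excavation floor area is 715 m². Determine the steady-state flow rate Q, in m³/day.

Flow is perpendicular to layering, so the layers act in series and the equivalent K is the thickness-weighted harmonic mean.
Total thickness L = 6.31 + 7.30 + 10.6 = 24.21 m.
Σ(b_i/K_i) = 6.31/120 + 7.30/41.4 + 10.6/0.890 = 12.14 d.
K_eq = L / Σ(b_i/K_i) = 24.21 / 12.14 = 1.994 m/day.
Q = K_eq · A · (Δh/L) = 1.994 × 715 × (10.7/24.21) = 630.2 m³/day.

630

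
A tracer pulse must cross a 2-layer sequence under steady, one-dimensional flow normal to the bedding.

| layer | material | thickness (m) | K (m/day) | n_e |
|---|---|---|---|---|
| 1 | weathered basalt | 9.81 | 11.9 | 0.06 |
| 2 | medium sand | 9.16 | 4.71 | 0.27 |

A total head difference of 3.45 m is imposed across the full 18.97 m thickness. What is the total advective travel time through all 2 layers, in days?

With flow normal to the layers, continuity requires the same specific discharge q through every layer.
Σ(b_i/K_i) = 9.81/11.9 + 9.16/4.71 = 2.769 d.
q = Δh / Σ(b_i/K_i) = 3.45 / 2.769 = 1.246 m/day.
In each layer the seepage velocity is v_i = q/n_i, so the layer transit time is t_i = b_i·n_i / q:
  layer 1 (weathered basalt): t_1 = 9.81 × 0.06 / 1.246 = 0.4724 d
  layer 2 (medium sand): t_2 = 9.16 × 0.27 / 1.246 = 1.985 d
Total t = Σ t_i = 2.458 days.

2.46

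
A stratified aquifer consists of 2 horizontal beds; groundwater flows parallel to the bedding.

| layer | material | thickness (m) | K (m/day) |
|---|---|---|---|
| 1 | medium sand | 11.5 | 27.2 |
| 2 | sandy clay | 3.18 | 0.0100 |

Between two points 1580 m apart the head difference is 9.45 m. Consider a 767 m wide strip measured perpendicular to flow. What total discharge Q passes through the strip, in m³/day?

Flow is parallel to layering, so each bed carries its own Darcy discharge and the transmissivities add.
Σ(K_i·b_i) = 27.2×11.5 + 0.0100×3.18 = 312.8 m²/day.
Hydraulic gradient i = Δh / L = 9.45 / 1580 = 0.005981.
Q = Σ(K_i·b_i) · W · i = 312.8 × 767 × 0.005981 = 1435 m³/day.

1440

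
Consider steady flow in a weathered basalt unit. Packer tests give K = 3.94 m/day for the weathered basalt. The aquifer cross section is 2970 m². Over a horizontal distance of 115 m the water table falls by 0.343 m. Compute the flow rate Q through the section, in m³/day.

34.9

Hydraulic gradient i = Δh / L = 0.343 / 115 = 0.002983.
Darcy's law: Q = K · A · i = 3.940 × 2970 × 0.002983 = 34.90 m³/day.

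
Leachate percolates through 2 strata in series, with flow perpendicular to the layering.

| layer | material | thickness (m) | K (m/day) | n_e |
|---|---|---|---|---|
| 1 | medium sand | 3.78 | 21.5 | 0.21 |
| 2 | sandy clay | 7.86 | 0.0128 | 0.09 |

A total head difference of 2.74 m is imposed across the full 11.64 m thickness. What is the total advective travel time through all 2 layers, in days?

337

With flow normal to the layers, continuity requires the same specific discharge q through every layer.
Σ(b_i/K_i) = 3.78/21.5 + 7.86/0.0128 = 614.2 d.
q = Δh / Σ(b_i/K_i) = 2.74 / 614.2 = 0.004461 m/day.
In each layer the seepage velocity is v_i = q/n_i, so the layer transit time is t_i = b_i·n_i / q:
  layer 1 (medium sand): t_1 = 3.78 × 0.21 / 0.004461 = 177.9 d
  layer 2 (sandy clay): t_2 = 7.86 × 0.09 / 0.004461 = 158.6 d
Total t = Σ t_i = 336.5 days.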